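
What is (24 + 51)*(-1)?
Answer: -75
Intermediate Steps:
(24 + 51)*(-1) = 75*(-1) = -75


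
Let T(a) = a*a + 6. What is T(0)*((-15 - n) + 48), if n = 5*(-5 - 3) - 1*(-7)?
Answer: 396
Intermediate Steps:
T(a) = 6 + a**2 (T(a) = a**2 + 6 = 6 + a**2)
n = -33 (n = 5*(-8) + 7 = -40 + 7 = -33)
T(0)*((-15 - n) + 48) = (6 + 0**2)*((-15 - 1*(-33)) + 48) = (6 + 0)*((-15 + 33) + 48) = 6*(18 + 48) = 6*66 = 396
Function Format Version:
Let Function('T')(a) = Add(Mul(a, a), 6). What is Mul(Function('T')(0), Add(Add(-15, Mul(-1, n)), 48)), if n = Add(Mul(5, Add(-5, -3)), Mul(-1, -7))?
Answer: 396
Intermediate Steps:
Function('T')(a) = Add(6, Pow(a, 2)) (Function('T')(a) = Add(Pow(a, 2), 6) = Add(6, Pow(a, 2)))
n = -33 (n = Add(Mul(5, -8), 7) = Add(-40, 7) = -33)
Mul(Function('T')(0), Add(Add(-15, Mul(-1, n)), 48)) = Mul(Add(6, Pow(0, 2)), Add(Add(-15, Mul(-1, -33)), 48)) = Mul(Add(6, 0), Add(Add(-15, 33), 48)) = Mul(6, Add(18, 48)) = Mul(6, 66) = 396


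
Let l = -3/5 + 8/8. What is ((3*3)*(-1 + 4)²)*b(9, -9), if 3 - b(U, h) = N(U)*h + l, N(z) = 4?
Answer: 15633/5 ≈ 3126.6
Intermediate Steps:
l = ⅖ (l = -3*⅕ + 8*(⅛) = -⅗ + 1 = ⅖ ≈ 0.40000)
b(U, h) = 13/5 - 4*h (b(U, h) = 3 - (4*h + ⅖) = 3 - (⅖ + 4*h) = 3 + (-⅖ - 4*h) = 13/5 - 4*h)
((3*3)*(-1 + 4)²)*b(9, -9) = ((3*3)*(-1 + 4)²)*(13/5 - 4*(-9)) = (9*3²)*(13/5 + 36) = (9*9)*(193/5) = 81*(193/5) = 15633/5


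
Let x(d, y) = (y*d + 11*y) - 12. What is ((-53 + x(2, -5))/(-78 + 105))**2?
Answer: 16900/729 ≈ 23.182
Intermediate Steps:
x(d, y) = -12 + 11*y + d*y (x(d, y) = (d*y + 11*y) - 12 = (11*y + d*y) - 12 = -12 + 11*y + d*y)
((-53 + x(2, -5))/(-78 + 105))**2 = ((-53 + (-12 + 11*(-5) + 2*(-5)))/(-78 + 105))**2 = ((-53 + (-12 - 55 - 10))/27)**2 = ((-53 - 77)*(1/27))**2 = (-130*1/27)**2 = (-130/27)**2 = 16900/729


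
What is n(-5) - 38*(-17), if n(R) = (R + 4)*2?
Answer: 644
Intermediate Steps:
n(R) = 8 + 2*R (n(R) = (4 + R)*2 = 8 + 2*R)
n(-5) - 38*(-17) = (8 + 2*(-5)) - 38*(-17) = (8 - 10) + 646 = -2 + 646 = 644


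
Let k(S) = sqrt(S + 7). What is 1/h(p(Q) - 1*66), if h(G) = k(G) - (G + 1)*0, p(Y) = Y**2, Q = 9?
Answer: sqrt(22)/22 ≈ 0.21320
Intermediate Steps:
k(S) = sqrt(7 + S)
h(G) = sqrt(7 + G) (h(G) = sqrt(7 + G) - (G + 1)*0 = sqrt(7 + G) - (1 + G)*0 = sqrt(7 + G) - 1*0 = sqrt(7 + G) + 0 = sqrt(7 + G))
1/h(p(Q) - 1*66) = 1/(sqrt(7 + (9**2 - 1*66))) = 1/(sqrt(7 + (81 - 66))) = 1/(sqrt(7 + 15)) = 1/(sqrt(22)) = sqrt(22)/22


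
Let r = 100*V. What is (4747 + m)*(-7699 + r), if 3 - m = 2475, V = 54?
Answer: -5230225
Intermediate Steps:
m = -2472 (m = 3 - 1*2475 = 3 - 2475 = -2472)
r = 5400 (r = 100*54 = 5400)
(4747 + m)*(-7699 + r) = (4747 - 2472)*(-7699 + 5400) = 2275*(-2299) = -5230225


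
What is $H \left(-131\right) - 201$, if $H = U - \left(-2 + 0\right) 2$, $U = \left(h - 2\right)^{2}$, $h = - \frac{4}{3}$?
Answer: $- \frac{19625}{9} \approx -2180.6$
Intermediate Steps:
$h = - \frac{4}{3}$ ($h = \left(-4\right) \frac{1}{3} = - \frac{4}{3} \approx -1.3333$)
$U = \frac{100}{9}$ ($U = \left(- \frac{4}{3} - 2\right)^{2} = \left(- \frac{10}{3}\right)^{2} = \frac{100}{9} \approx 11.111$)
$H = \frac{136}{9}$ ($H = \frac{100}{9} - \left(-2 + 0\right) 2 = \frac{100}{9} - \left(-2\right) 2 = \frac{100}{9} - -4 = \frac{100}{9} + 4 = \frac{136}{9} \approx 15.111$)
$H \left(-131\right) - 201 = \frac{136}{9} \left(-131\right) - 201 = - \frac{17816}{9} - 201 = - \frac{19625}{9}$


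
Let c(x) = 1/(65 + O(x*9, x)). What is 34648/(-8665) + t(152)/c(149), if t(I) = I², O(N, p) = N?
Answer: 281475766312/8665 ≈ 3.2484e+7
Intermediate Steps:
c(x) = 1/(65 + 9*x) (c(x) = 1/(65 + x*9) = 1/(65 + 9*x))
34648/(-8665) + t(152)/c(149) = 34648/(-8665) + 152²/(1/(65 + 9*149)) = 34648*(-1/8665) + 23104/(1/(65 + 1341)) = -34648/8665 + 23104/(1/1406) = -34648/8665 + 23104*1406 = -34648/8665 + 32484224 = 281475766312/8665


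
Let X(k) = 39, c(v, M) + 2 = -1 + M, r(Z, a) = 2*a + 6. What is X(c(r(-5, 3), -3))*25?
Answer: 975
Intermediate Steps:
r(Z, a) = 6 + 2*a
c(v, M) = -3 + M (c(v, M) = -2 + (-1 + M) = -3 + M)
X(c(r(-5, 3), -3))*25 = 39*25 = 975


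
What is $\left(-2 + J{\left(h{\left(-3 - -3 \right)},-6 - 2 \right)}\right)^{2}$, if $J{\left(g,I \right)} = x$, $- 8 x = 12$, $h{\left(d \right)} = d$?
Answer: $\frac{49}{4} \approx 12.25$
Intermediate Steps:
$x = - \frac{3}{2}$ ($x = \left(- \frac{1}{8}\right) 12 = - \frac{3}{2} \approx -1.5$)
$J{\left(g,I \right)} = - \frac{3}{2}$
$\left(-2 + J{\left(h{\left(-3 - -3 \right)},-6 - 2 \right)}\right)^{2} = \left(-2 - \frac{3}{2}\right)^{2} = \left(- \frac{7}{2}\right)^{2} = \frac{49}{4}$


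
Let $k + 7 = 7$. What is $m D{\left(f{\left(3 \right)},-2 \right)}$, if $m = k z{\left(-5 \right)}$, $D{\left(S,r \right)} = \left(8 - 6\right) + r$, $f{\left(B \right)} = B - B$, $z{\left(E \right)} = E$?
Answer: $0$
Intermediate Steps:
$k = 0$ ($k = -7 + 7 = 0$)
$f{\left(B \right)} = 0$
$D{\left(S,r \right)} = 2 + r$
$m = 0$ ($m = 0 \left(-5\right) = 0$)
$m D{\left(f{\left(3 \right)},-2 \right)} = 0 \left(2 - 2\right) = 0 \cdot 0 = 0$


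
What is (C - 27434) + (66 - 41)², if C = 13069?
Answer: -13740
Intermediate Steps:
(C - 27434) + (66 - 41)² = (13069 - 27434) + (66 - 41)² = -14365 + 25² = -14365 + 625 = -13740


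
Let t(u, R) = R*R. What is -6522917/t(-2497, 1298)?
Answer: -6522917/1684804 ≈ -3.8716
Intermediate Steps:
t(u, R) = R**2
-6522917/t(-2497, 1298) = -6522917/(1298**2) = -6522917/1684804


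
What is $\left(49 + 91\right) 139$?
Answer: $19460$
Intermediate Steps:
$\left(49 + 91\right) 139 = 140 \cdot 139 = 19460$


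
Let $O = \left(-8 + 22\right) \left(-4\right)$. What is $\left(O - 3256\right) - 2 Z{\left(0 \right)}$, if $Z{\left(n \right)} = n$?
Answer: $-3312$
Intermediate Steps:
$O = -56$ ($O = 14 \left(-4\right) = -56$)
$\left(O - 3256\right) - 2 Z{\left(0 \right)} = \left(-56 - 3256\right) - 0 = -3312 + 0 = -3312$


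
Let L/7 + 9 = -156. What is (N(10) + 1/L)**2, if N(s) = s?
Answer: 133379401/1334025 ≈ 99.983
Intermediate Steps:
L = -1155 (L = -63 + 7*(-156) = -63 - 1092 = -1155)
(N(10) + 1/L)**2 = (10 + 1/(-1155))**2 = (10 - 1/1155)**2 = (11549/1155)**2 = 133379401/1334025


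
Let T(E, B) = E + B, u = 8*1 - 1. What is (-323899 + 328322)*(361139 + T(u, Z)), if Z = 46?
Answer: 1597552216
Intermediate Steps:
u = 7 (u = 8 - 1 = 7)
T(E, B) = B + E
(-323899 + 328322)*(361139 + T(u, Z)) = (-323899 + 328322)*(361139 + (46 + 7)) = 4423*(361139 + 53) = 4423*361192 = 1597552216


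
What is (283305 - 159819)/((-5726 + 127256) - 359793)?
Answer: -41162/79421 ≈ -0.51828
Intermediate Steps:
(283305 - 159819)/((-5726 + 127256) - 359793) = 123486/(121530 - 359793) = 123486/(-238263) = 123486*(-1/238263) = -41162/79421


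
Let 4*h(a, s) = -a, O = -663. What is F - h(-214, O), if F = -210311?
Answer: -420729/2 ≈ -2.1036e+5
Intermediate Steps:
h(a, s) = -a/4 (h(a, s) = (-a)/4 = -a/4)
F - h(-214, O) = -210311 - (-1)*(-214)/4 = -210311 - 1*107/2 = -210311 - 107/2 = -420729/2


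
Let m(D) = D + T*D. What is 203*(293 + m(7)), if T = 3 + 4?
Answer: 70847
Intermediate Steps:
T = 7
m(D) = 8*D (m(D) = D + 7*D = 8*D)
203*(293 + m(7)) = 203*(293 + 8*7) = 203*(293 + 56) = 203*349 = 70847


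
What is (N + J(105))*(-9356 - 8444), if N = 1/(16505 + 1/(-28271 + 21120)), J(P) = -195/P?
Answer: 13655307780500/413095389 ≈ 33056.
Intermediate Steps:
N = 7151/118027254 (N = 1/(16505 + 1/(-7151)) = 1/(16505 - 1/7151) = 1/(118027254/7151) = 7151/118027254 ≈ 6.0588e-5)
(N + J(105))*(-9356 - 8444) = (7151/118027254 - 195/105)*(-9356 - 8444) = (7151/118027254 - 195*1/105)*(-17800) = (7151/118027254 - 13/7)*(-17800) = -1534304245/826190778*(-17800) = 13655307780500/413095389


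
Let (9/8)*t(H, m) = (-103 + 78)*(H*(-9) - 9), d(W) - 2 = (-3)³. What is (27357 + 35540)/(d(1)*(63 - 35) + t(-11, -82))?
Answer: -62897/2700 ≈ -23.295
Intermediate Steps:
d(W) = -25 (d(W) = 2 + (-3)³ = 2 - 27 = -25)
t(H, m) = 200 + 200*H (t(H, m) = 8*((-103 + 78)*(H*(-9) - 9))/9 = 8*(-25*(-9*H - 9))/9 = 8*(-25*(-9 - 9*H))/9 = 8*(225 + 225*H)/9 = 200 + 200*H)
(27357 + 35540)/(d(1)*(63 - 35) + t(-11, -82)) = (27357 + 35540)/(-25*(63 - 35) + (200 + 200*(-11))) = 62897/(-25*28 + (200 - 2200)) = 62897/(-700 - 2000) = 62897/(-2700) = 62897*(-1/2700) = -62897/2700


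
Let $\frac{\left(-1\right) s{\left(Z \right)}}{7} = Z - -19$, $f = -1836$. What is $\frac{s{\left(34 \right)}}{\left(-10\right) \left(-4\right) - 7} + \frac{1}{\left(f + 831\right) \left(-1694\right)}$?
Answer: $- \frac{6379963}{567490} \approx -11.242$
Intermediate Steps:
$s{\left(Z \right)} = -133 - 7 Z$ ($s{\left(Z \right)} = - 7 \left(Z - -19\right) = - 7 \left(Z + 19\right) = - 7 \left(19 + Z\right) = -133 - 7 Z$)
$\frac{s{\left(34 \right)}}{\left(-10\right) \left(-4\right) - 7} + \frac{1}{\left(f + 831\right) \left(-1694\right)} = \frac{-133 - 238}{\left(-10\right) \left(-4\right) - 7} + \frac{1}{\left(-1836 + 831\right) \left(-1694\right)} = \frac{-133 - 238}{40 - 7} + \frac{1}{-1005} \left(- \frac{1}{1694}\right) = - \frac{371}{33} - - \frac{1}{1702470} = \left(-371\right) \frac{1}{33} + \frac{1}{1702470} = - \frac{371}{33} + \frac{1}{1702470} = - \frac{6379963}{567490}$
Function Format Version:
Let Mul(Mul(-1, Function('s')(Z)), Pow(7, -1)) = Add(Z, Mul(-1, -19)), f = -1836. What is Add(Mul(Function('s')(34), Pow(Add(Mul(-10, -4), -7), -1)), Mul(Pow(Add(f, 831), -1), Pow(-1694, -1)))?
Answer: Rational(-6379963, 567490) ≈ -11.242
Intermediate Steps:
Function('s')(Z) = Add(-133, Mul(-7, Z)) (Function('s')(Z) = Mul(-7, Add(Z, Mul(-1, -19))) = Mul(-7, Add(Z, 19)) = Mul(-7, Add(19, Z)) = Add(-133, Mul(-7, Z)))
Add(Mul(Function('s')(34), Pow(Add(Mul(-10, -4), -7), -1)), Mul(Pow(Add(f, 831), -1), Pow(-1694, -1))) = Add(Mul(Add(-133, Mul(-7, 34)), Pow(Add(Mul(-10, -4), -7), -1)), Mul(Pow(Add(-1836, 831), -1), Pow(-1694, -1))) = Add(Mul(Add(-133, -238), Pow(Add(40, -7), -1)), Mul(Pow(-1005, -1), Rational(-1, 1694))) = Add(Mul(-371, Pow(33, -1)), Mul(Rational(-1, 1005), Rational(-1, 1694))) = Add(Mul(-371, Rational(1, 33)), Rational(1, 1702470)) = Add(Rational(-371, 33), Rational(1, 1702470)) = Rational(-6379963, 567490)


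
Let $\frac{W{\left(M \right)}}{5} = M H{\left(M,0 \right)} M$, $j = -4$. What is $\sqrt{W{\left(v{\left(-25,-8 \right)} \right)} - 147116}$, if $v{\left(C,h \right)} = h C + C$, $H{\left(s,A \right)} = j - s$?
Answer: $i \sqrt{27556491} \approx 5249.4 i$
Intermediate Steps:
$H{\left(s,A \right)} = -4 - s$
$v{\left(C,h \right)} = C + C h$ ($v{\left(C,h \right)} = C h + C = C + C h$)
$W{\left(M \right)} = 5 M^{2} \left(-4 - M\right)$ ($W{\left(M \right)} = 5 M \left(-4 - M\right) M = 5 M^{2} \left(-4 - M\right)$)
$\sqrt{W{\left(v{\left(-25,-8 \right)} \right)} - 147116} = \sqrt{5 \left(- 25 \left(1 - 8\right)\right)^{2} \left(-4 - - 25 \left(1 - 8\right)\right) - 147116} = \sqrt{5 \left(\left(-25\right) \left(-7\right)\right)^{2} \left(-4 - \left(-25\right) \left(-7\right)\right) - 147116} = \sqrt{5 \cdot 175^{2} \left(-4 - 175\right) - 147116} = \sqrt{5 \cdot 30625 \left(-4 - 175\right) - 147116} = \sqrt{5 \cdot 30625 \left(-179\right) - 147116} = \sqrt{-27409375 - 147116} = \sqrt{-27556491} = i \sqrt{27556491}$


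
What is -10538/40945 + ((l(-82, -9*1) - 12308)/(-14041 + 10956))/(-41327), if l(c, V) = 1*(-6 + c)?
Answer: -268807433186/1044046687255 ≈ -0.25747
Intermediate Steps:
l(c, V) = -6 + c
-10538/40945 + ((l(-82, -9*1) - 12308)/(-14041 + 10956))/(-41327) = -10538/40945 + (((-6 - 82) - 12308)/(-14041 + 10956))/(-41327) = -10538*1/40945 + ((-88 - 12308)/(-3085))*(-1/41327) = -10538/40945 - 12396*(-1/3085)*(-1/41327) = -10538/40945 + (12396/3085)*(-1/41327) = -10538/40945 - 12396/127493795 = -268807433186/1044046687255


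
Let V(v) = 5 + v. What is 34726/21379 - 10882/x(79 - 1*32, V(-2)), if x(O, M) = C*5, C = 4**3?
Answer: -110766979/3420640 ≈ -32.382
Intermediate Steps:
C = 64
x(O, M) = 320 (x(O, M) = 64*5 = 320)
34726/21379 - 10882/x(79 - 1*32, V(-2)) = 34726/21379 - 10882/320 = 34726*(1/21379) - 10882*1/320 = 34726/21379 - 5441/160 = -110766979/3420640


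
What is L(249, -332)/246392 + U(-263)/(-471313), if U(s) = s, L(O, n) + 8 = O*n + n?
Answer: -4882243551/14515969087 ≈ -0.33634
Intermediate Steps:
L(O, n) = -8 + n + O*n (L(O, n) = -8 + (O*n + n) = -8 + (n + O*n) = -8 + n + O*n)
L(249, -332)/246392 + U(-263)/(-471313) = (-8 - 332 + 249*(-332))/246392 - 263/(-471313) = (-8 - 332 - 82668)*(1/246392) - 263*(-1/471313) = -83008*1/246392 + 263/471313 = -10376/30799 + 263/471313 = -4882243551/14515969087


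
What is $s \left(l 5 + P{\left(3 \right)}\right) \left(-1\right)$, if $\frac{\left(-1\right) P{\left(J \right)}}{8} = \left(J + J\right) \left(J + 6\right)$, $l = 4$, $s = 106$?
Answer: $43672$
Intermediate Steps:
$P{\left(J \right)} = - 16 J \left(6 + J\right)$ ($P{\left(J \right)} = - 8 \left(J + J\right) \left(J + 6\right) = - 8 \cdot 2 J \left(6 + J\right) = - 16 J \left(6 + J\right)$)
$s \left(l 5 + P{\left(3 \right)}\right) \left(-1\right) = 106 \left(4 \cdot 5 - 48 \left(6 + 3\right)\right) \left(-1\right) = 106 \left(20 - 48 \cdot 9\right) \left(-1\right) = 106 \left(20 - 432\right) \left(-1\right) = 106 \left(\left(-412\right) \left(-1\right)\right) = 106 \cdot 412 = 43672$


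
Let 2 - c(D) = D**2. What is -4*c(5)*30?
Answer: 2760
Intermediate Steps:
c(D) = 2 - D**2
-4*c(5)*30 = -4*(2 - 1*5**2)*30 = -4*(2 - 1*25)*30 = -4*(2 - 25)*30 = -4*(-23)*30 = 92*30 = 2760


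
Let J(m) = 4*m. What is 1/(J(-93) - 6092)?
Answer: -1/6464 ≈ -0.00015470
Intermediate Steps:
1/(J(-93) - 6092) = 1/(4*(-93) - 6092) = 1/(-372 - 6092) = 1/(-6464) = -1/6464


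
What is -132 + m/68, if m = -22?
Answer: -4499/34 ≈ -132.32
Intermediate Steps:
-132 + m/68 = -132 - 22/68 = -132 - 22*1/68 = -132 - 11/34 = -4499/34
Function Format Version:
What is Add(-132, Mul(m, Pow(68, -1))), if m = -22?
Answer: Rational(-4499, 34) ≈ -132.32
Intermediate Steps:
Add(-132, Mul(m, Pow(68, -1))) = Add(-132, Mul(-22, Pow(68, -1))) = Add(-132, Mul(-22, Rational(1, 68))) = Add(-132, Rational(-11, 34)) = Rational(-4499, 34)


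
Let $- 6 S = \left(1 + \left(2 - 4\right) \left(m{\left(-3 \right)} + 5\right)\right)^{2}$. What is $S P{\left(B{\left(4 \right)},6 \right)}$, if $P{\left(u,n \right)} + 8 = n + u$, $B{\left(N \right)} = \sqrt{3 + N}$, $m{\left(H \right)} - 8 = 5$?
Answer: $\frac{1225}{3} - \frac{1225 \sqrt{7}}{6} \approx -131.84$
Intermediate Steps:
$m{\left(H \right)} = 13$ ($m{\left(H \right)} = 8 + 5 = 13$)
$P{\left(u,n \right)} = -8 + n + u$ ($P{\left(u,n \right)} = -8 + \left(n + u\right) = -8 + n + u$)
$S = - \frac{1225}{6}$ ($S = - \frac{\left(1 + \left(2 - 4\right) \left(13 + 5\right)\right)^{2}}{6} = - \frac{\left(1 - 36\right)^{2}}{6} = - \frac{\left(-35\right)^{2}}{6} = \left(- \frac{1}{6}\right) 1225 = - \frac{1225}{6} \approx -204.17$)
$S P{\left(B{\left(4 \right)},6 \right)} = - \frac{1225 \left(-8 + 6 + \sqrt{3 + 4}\right)}{6} = - \frac{1225 \left(-8 + 6 + \sqrt{7}\right)}{6} = - \frac{1225 \left(-2 + \sqrt{7}\right)}{6} = \frac{1225}{3} - \frac{1225 \sqrt{7}}{6}$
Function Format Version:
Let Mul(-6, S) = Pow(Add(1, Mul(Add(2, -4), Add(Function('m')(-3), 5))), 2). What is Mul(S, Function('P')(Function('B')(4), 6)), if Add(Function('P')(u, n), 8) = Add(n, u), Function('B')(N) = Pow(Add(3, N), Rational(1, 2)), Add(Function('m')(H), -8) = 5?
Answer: Add(Rational(1225, 3), Mul(Rational(-1225, 6), Pow(7, Rational(1, 2)))) ≈ -131.84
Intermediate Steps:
Function('m')(H) = 13 (Function('m')(H) = Add(8, 5) = 13)
Function('P')(u, n) = Add(-8, n, u) (Function('P')(u, n) = Add(-8, Add(n, u)) = Add(-8, n, u))
S = Rational(-1225, 6) (S = Mul(Rational(-1, 6), Pow(Add(1, Mul(Add(2, -4), Add(13, 5))), 2)) = Mul(Rational(-1, 6), Pow(Add(1, Mul(-2, 18)), 2)) = Mul(Rational(-1, 6), Pow(Add(1, -36), 2)) = Mul(Rational(-1, 6), Pow(-35, 2)) = Mul(Rational(-1, 6), 1225) = Rational(-1225, 6) ≈ -204.17)
Mul(S, Function('P')(Function('B')(4), 6)) = Mul(Rational(-1225, 6), Add(-8, 6, Pow(Add(3, 4), Rational(1, 2)))) = Mul(Rational(-1225, 6), Add(-8, 6, Pow(7, Rational(1, 2)))) = Mul(Rational(-1225, 6), Add(-2, Pow(7, Rational(1, 2)))) = Add(Rational(1225, 3), Mul(Rational(-1225, 6), Pow(7, Rational(1, 2))))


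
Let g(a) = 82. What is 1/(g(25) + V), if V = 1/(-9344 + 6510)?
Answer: 2834/232387 ≈ 0.012195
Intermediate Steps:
V = -1/2834 (V = 1/(-2834) = -1/2834 ≈ -0.00035286)
1/(g(25) + V) = 1/(82 - 1/2834) = 1/(232387/2834) = 2834/232387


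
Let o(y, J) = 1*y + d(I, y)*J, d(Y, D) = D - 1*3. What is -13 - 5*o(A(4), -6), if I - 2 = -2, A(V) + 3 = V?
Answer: -78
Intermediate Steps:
A(V) = -3 + V
I = 0 (I = 2 - 2 = 0)
d(Y, D) = -3 + D (d(Y, D) = D - 3 = -3 + D)
o(y, J) = y + J*(-3 + y) (o(y, J) = 1*y + (-3 + y)*J = y + J*(-3 + y))
-13 - 5*o(A(4), -6) = -13 - 5*((-3 + 4) - 6*(-3 + (-3 + 4))) = -13 - 5*(1 - 6*(-3 + 1)) = -13 - 5*(1 - 6*(-2)) = -13 - 5*(1 + 12) = -13 - 5*13 = -13 - 65 = -78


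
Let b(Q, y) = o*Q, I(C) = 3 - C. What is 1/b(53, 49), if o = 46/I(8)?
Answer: -5/2438 ≈ -0.0020509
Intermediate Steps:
o = -46/5 (o = 46/(3 - 1*8) = 46/(3 - 8) = 46/(-5) = 46*(-1/5) = -46/5 ≈ -9.2000)
b(Q, y) = -46*Q/5
1/b(53, 49) = 1/(-46/5*53) = 1/(-2438/5) = -5/2438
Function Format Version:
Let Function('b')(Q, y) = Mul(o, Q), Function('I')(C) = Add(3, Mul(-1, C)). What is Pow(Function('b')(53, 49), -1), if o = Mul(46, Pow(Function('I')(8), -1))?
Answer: Rational(-5, 2438) ≈ -0.0020509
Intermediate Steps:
o = Rational(-46, 5) (o = Mul(46, Pow(Add(3, Mul(-1, 8)), -1)) = Mul(46, Pow(Add(3, -8), -1)) = Mul(46, Pow(-5, -1)) = Mul(46, Rational(-1, 5)) = Rational(-46, 5) ≈ -9.2000)
Function('b')(Q, y) = Mul(Rational(-46, 5), Q)
Pow(Function('b')(53, 49), -1) = Pow(Mul(Rational(-46, 5), 53), -1) = Pow(Rational(-2438, 5), -1) = Rational(-5, 2438)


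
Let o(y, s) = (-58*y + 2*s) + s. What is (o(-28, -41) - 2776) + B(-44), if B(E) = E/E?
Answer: -1274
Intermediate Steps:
B(E) = 1
o(y, s) = -58*y + 3*s
(o(-28, -41) - 2776) + B(-44) = ((-58*(-28) + 3*(-41)) - 2776) + 1 = ((1624 - 123) - 2776) + 1 = (1501 - 2776) + 1 = -1275 + 1 = -1274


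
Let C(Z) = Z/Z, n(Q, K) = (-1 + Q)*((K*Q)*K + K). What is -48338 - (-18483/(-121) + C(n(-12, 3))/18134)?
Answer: -106399087175/2194214 ≈ -48491.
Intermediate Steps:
n(Q, K) = (-1 + Q)*(K + Q*K**2) (n(Q, K) = (-1 + Q)*(Q*K**2 + K) = (-1 + Q)*(K + Q*K**2))
C(Z) = 1
-48338 - (-18483/(-121) + C(n(-12, 3))/18134) = -48338 - (-18483/(-121) + 1/18134) = -48338 - (-18483*(-1/121) + 1*(1/18134)) = -48338 - (18483/121 + 1/18134) = -48338 - 1*335170843/2194214 = -48338 - 335170843/2194214 = -106399087175/2194214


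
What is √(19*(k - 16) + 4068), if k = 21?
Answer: √4163 ≈ 64.521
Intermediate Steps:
√(19*(k - 16) + 4068) = √(19*(21 - 16) + 4068) = √(19*5 + 4068) = √(95 + 4068) = √4163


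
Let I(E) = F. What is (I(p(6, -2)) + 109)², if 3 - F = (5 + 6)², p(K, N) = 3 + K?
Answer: 81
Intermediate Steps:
F = -118 (F = 3 - (5 + 6)² = 3 - 1*11² = 3 - 1*121 = 3 - 121 = -118)
I(E) = -118
(I(p(6, -2)) + 109)² = (-118 + 109)² = (-9)² = 81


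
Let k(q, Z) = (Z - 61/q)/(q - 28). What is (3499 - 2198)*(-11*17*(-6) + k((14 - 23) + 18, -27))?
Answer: 13158314/9 ≈ 1.4620e+6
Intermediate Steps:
k(q, Z) = (Z - 61/q)/(-28 + q)
(3499 - 2198)*(-11*17*(-6) + k((14 - 23) + 18, -27)) = (3499 - 2198)*(-11*17*(-6) + (-61 - 27*((14 - 23) + 18))/(((14 - 23) + 18)*(-28 + ((14 - 23) + 18)))) = 1301*(-187*(-6) + (-61 - 27*(-9 + 18))/((-9 + 18)*(-28 + (-9 + 18)))) = 1301*(1122 + (-61 - 27*9)/(9*(-28 + 9))) = 1301*(1122 + (1/9)*(-61 - 243)/(-19)) = 1301*(1122 + (1/9)*(-1/19)*(-304)) = 1301*(1122 + 16/9) = 1301*(10114/9) = 13158314/9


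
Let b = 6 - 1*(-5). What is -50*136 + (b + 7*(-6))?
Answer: -6831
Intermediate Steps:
b = 11 (b = 6 + 5 = 11)
-50*136 + (b + 7*(-6)) = -50*136 + (11 + 7*(-6)) = -6800 + (11 - 42) = -6800 - 31 = -6831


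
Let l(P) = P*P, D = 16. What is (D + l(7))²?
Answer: 4225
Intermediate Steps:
l(P) = P²
(D + l(7))² = (16 + 7²)² = (16 + 49)² = 65² = 4225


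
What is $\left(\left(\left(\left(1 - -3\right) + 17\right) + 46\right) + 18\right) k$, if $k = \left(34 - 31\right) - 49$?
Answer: $-3910$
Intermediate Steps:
$k = -46$ ($k = 3 - 49 = -46$)
$\left(\left(\left(\left(1 - -3\right) + 17\right) + 46\right) + 18\right) k = \left(\left(\left(\left(1 - -3\right) + 17\right) + 46\right) + 18\right) \left(-46\right) = \left(\left(\left(\left(1 + 3\right) + 17\right) + 46\right) + 18\right) \left(-46\right) = \left(\left(\left(4 + 17\right) + 46\right) + 18\right) \left(-46\right) = \left(\left(21 + 46\right) + 18\right) \left(-46\right) = \left(67 + 18\right) \left(-46\right) = 85 \left(-46\right) = -3910$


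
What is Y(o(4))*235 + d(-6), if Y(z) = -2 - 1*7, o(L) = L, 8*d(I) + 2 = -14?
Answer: -2117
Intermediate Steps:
d(I) = -2 (d(I) = -¼ + (⅛)*(-14) = -¼ - 7/4 = -2)
Y(z) = -9 (Y(z) = -2 - 7 = -9)
Y(o(4))*235 + d(-6) = -9*235 - 2 = -2115 - 2 = -2117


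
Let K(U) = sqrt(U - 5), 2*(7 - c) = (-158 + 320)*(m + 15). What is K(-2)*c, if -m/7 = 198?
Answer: 111058*I*sqrt(7) ≈ 2.9383e+5*I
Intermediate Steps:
m = -1386 (m = -7*198 = -1386)
c = 111058 (c = 7 - (-158 + 320)*(-1386 + 15)/2 = 7 - 81*(-1371) = 7 - 1/2*(-222102) = 7 + 111051 = 111058)
K(U) = sqrt(-5 + U)
K(-2)*c = sqrt(-5 - 2)*111058 = sqrt(-7)*111058 = (I*sqrt(7))*111058 = 111058*I*sqrt(7)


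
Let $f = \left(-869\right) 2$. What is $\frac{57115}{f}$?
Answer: $- \frac{57115}{1738} \approx -32.862$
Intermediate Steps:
$f = -1738$
$\frac{57115}{f} = \frac{57115}{-1738} = 57115 \left(- \frac{1}{1738}\right) = - \frac{57115}{1738}$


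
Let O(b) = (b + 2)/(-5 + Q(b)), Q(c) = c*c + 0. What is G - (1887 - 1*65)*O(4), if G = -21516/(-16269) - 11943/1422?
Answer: -857600353/856834 ≈ -1000.9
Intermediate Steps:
Q(c) = c² (Q(c) = c² + 0 = c²)
O(b) = (2 + b)/(-5 + b²) (O(b) = (b + 2)/(-5 + b²) = (2 + b)/(-5 + b²))
G = -551195/77894 (G = -21516*(-1/16269) - 11943*1/1422 = 652/493 - 1327/158 = -551195/77894 ≈ -7.0762)
G - (1887 - 1*65)*O(4) = -551195/77894 - (1887 - 1*65)*(2 + 4)/(-5 + 4²) = -551195/77894 - (1887 - 65)*6/(-5 + 16) = -551195/77894 - 1822*6/11 = -551195/77894 - 1*10932/11 = -551195/77894 - 10932/11 = -857600353/856834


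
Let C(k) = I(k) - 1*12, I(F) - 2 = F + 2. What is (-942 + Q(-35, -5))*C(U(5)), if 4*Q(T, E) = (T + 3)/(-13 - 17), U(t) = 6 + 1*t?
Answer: -14126/5 ≈ -2825.2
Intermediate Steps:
U(t) = 6 + t
Q(T, E) = -1/40 - T/120 (Q(T, E) = ((T + 3)/(-13 - 17))/4 = ((3 + T)/(-30))/4 = ((3 + T)*(-1/30))/4 = (-⅒ - T/30)/4 = -1/40 - T/120)
I(F) = 4 + F (I(F) = 2 + (F + 2) = 2 + (2 + F) = 4 + F)
C(k) = -8 + k (C(k) = (4 + k) - 1*12 = (4 + k) - 12 = -8 + k)
(-942 + Q(-35, -5))*C(U(5)) = (-942 + (-1/40 - 1/120*(-35)))*(-8 + (6 + 5)) = (-942 + (-1/40 + 7/24))*(-8 + 11) = (-942 + 4/15)*3 = -14126/15*3 = -14126/5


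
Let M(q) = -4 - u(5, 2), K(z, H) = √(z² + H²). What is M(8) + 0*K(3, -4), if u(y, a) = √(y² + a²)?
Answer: -4 - √29 ≈ -9.3852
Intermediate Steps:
u(y, a) = √(a² + y²)
K(z, H) = √(H² + z²)
M(q) = -4 - √29 (M(q) = -4 - √(2² + 5²) = -4 - √(4 + 25) = -4 - √29)
M(8) + 0*K(3, -4) = (-4 - √29) + 0*√((-4)² + 3²) = (-4 - √29) + 0*√(16 + 9) = (-4 - √29) + 0*√25 = (-4 - √29) + 0*5 = (-4 - √29) + 0 = -4 - √29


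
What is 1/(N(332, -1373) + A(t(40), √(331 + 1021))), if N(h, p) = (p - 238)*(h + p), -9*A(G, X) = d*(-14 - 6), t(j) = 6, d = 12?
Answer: 3/5031233 ≈ 5.9628e-7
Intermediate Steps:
A(G, X) = 80/3 (A(G, X) = -4*(-14 - 6)/3 = -4*(-20)/3 = -⅑*(-240) = 80/3)
N(h, p) = (-238 + p)*(h + p)
1/(N(332, -1373) + A(t(40), √(331 + 1021))) = 1/(((-1373)² - 238*332 - 238*(-1373) + 332*(-1373)) + 80/3) = 1/((1885129 - 79016 + 326774 - 455836) + 80/3) = 1/(1677051 + 80/3) = 1/(5031233/3) = 3/5031233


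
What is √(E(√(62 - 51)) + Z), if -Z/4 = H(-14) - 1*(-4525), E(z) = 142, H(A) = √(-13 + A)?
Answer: √(-17958 - 12*I*√3) ≈ 0.0775 - 134.01*I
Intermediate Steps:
Z = -18100 - 12*I*√3 (Z = -4*(√(-13 - 14) - 1*(-4525)) = -4*(√(-27) + 4525) = -4*(3*I*√3 + 4525) = -4*(4525 + 3*I*√3) = -18100 - 12*I*√3 ≈ -18100.0 - 20.785*I)
√(E(√(62 - 51)) + Z) = √(142 + (-18100 - 12*I*√3)) = √(-17958 - 12*I*√3)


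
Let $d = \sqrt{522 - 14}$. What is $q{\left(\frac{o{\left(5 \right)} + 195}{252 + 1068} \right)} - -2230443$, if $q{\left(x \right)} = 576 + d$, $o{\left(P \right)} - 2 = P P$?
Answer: $2231019 + 2 \sqrt{127} \approx 2.231 \cdot 10^{6}$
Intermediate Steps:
$d = 2 \sqrt{127}$ ($d = \sqrt{508} = 2 \sqrt{127} \approx 22.539$)
$o{\left(P \right)} = 2 + P^{2}$ ($o{\left(P \right)} = 2 + P P = 2 + P^{2}$)
$q{\left(x \right)} = 576 + 2 \sqrt{127}$
$q{\left(\frac{o{\left(5 \right)} + 195}{252 + 1068} \right)} - -2230443 = \left(576 + 2 \sqrt{127}\right) - -2230443 = \left(576 + 2 \sqrt{127}\right) + 2230443 = 2231019 + 2 \sqrt{127}$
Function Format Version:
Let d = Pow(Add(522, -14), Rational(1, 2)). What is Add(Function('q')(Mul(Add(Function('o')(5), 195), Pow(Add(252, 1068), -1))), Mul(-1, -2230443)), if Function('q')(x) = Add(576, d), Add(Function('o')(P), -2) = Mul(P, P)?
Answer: Add(2231019, Mul(2, Pow(127, Rational(1, 2)))) ≈ 2.2310e+6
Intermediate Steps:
d = Mul(2, Pow(127, Rational(1, 2))) (d = Pow(508, Rational(1, 2)) = Mul(2, Pow(127, Rational(1, 2))) ≈ 22.539)
Function('o')(P) = Add(2, Pow(P, 2)) (Function('o')(P) = Add(2, Mul(P, P)) = Add(2, Pow(P, 2)))
Function('q')(x) = Add(576, Mul(2, Pow(127, Rational(1, 2))))
Add(Function('q')(Mul(Add(Function('o')(5), 195), Pow(Add(252, 1068), -1))), Mul(-1, -2230443)) = Add(Add(576, Mul(2, Pow(127, Rational(1, 2)))), Mul(-1, -2230443)) = Add(Add(576, Mul(2, Pow(127, Rational(1, 2)))), 2230443) = Add(2231019, Mul(2, Pow(127, Rational(1, 2))))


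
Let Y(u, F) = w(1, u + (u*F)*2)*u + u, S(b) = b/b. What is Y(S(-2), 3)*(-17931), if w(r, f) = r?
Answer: -35862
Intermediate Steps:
S(b) = 1
Y(u, F) = 2*u (Y(u, F) = 1*u + u = u + u = 2*u)
Y(S(-2), 3)*(-17931) = (2*1)*(-17931) = 2*(-17931) = -35862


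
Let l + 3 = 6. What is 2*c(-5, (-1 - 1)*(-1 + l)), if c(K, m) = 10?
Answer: 20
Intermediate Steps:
l = 3 (l = -3 + 6 = 3)
2*c(-5, (-1 - 1)*(-1 + l)) = 2*10 = 20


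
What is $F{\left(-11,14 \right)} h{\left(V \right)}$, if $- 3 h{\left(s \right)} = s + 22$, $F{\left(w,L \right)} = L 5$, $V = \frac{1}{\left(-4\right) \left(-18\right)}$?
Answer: $- \frac{55475}{108} \approx -513.66$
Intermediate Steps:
$V = \frac{1}{72}$ ($V = \left(- \frac{1}{4}\right) \left(- \frac{1}{18}\right) = \frac{1}{72} \approx 0.013889$)
$F{\left(w,L \right)} = 5 L$
$h{\left(s \right)} = - \frac{22}{3} - \frac{s}{3}$ ($h{\left(s \right)} = - \frac{s + 22}{3} = - \frac{22 + s}{3} = - \frac{22}{3} - \frac{s}{3}$)
$F{\left(-11,14 \right)} h{\left(V \right)} = 5 \cdot 14 \left(- \frac{22}{3} - \frac{1}{216}\right) = 70 \left(- \frac{22}{3} - \frac{1}{216}\right) = 70 \left(- \frac{1585}{216}\right) = - \frac{55475}{108}$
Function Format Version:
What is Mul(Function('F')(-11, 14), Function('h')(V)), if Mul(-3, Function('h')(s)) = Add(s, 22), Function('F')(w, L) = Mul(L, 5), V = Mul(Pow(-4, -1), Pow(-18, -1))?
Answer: Rational(-55475, 108) ≈ -513.66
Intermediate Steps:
V = Rational(1, 72) (V = Mul(Rational(-1, 4), Rational(-1, 18)) = Rational(1, 72) ≈ 0.013889)
Function('F')(w, L) = Mul(5, L)
Function('h')(s) = Add(Rational(-22, 3), Mul(Rational(-1, 3), s)) (Function('h')(s) = Mul(Rational(-1, 3), Add(s, 22)) = Mul(Rational(-1, 3), Add(22, s)) = Add(Rational(-22, 3), Mul(Rational(-1, 3), s)))
Mul(Function('F')(-11, 14), Function('h')(V)) = Mul(Mul(5, 14), Add(Rational(-22, 3), Mul(Rational(-1, 3), Rational(1, 72)))) = Mul(70, Add(Rational(-22, 3), Rational(-1, 216))) = Mul(70, Rational(-1585, 216)) = Rational(-55475, 108)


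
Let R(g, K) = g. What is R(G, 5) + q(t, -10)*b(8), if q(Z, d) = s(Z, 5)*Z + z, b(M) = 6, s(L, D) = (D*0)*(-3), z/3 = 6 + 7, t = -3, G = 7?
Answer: 241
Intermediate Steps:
z = 39 (z = 3*(6 + 7) = 3*13 = 39)
s(L, D) = 0 (s(L, D) = 0*(-3) = 0)
q(Z, d) = 39 (q(Z, d) = 0*Z + 39 = 0 + 39 = 39)
R(G, 5) + q(t, -10)*b(8) = 7 + 39*6 = 7 + 234 = 241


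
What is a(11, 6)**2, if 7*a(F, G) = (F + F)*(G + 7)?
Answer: 81796/49 ≈ 1669.3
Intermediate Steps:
a(F, G) = 2*F*(7 + G)/7 (a(F, G) = ((F + F)*(G + 7))/7 = ((2*F)*(7 + G))/7 = (2*F*(7 + G))/7 = 2*F*(7 + G)/7)
a(11, 6)**2 = ((2/7)*11*(7 + 6))**2 = ((2/7)*11*13)**2 = (286/7)**2 = 81796/49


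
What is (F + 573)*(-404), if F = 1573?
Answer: -866984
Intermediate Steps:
(F + 573)*(-404) = (1573 + 573)*(-404) = 2146*(-404) = -866984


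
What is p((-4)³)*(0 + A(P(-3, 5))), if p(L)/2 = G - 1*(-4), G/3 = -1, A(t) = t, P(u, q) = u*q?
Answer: -30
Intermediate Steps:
P(u, q) = q*u
G = -3 (G = 3*(-1) = -3)
p(L) = 2 (p(L) = 2*(-3 - 1*(-4)) = 2*(-3 + 4) = 2*1 = 2)
p((-4)³)*(0 + A(P(-3, 5))) = 2*(0 + 5*(-3)) = 2*(0 - 15) = 2*(-15) = -30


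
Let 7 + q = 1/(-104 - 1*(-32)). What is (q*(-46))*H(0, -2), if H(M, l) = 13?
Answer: 150995/36 ≈ 4194.3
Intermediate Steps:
q = -505/72 (q = -7 + 1/(-104 - 1*(-32)) = -7 + 1/(-104 + 32) = -7 + 1/(-72) = -7 - 1/72 = -505/72 ≈ -7.0139)
(q*(-46))*H(0, -2) = -505/72*(-46)*13 = (11615/36)*13 = 150995/36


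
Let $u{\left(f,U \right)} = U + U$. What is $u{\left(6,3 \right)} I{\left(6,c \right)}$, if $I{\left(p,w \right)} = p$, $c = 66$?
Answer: $36$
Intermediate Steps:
$u{\left(f,U \right)} = 2 U$
$u{\left(6,3 \right)} I{\left(6,c \right)} = 2 \cdot 3 \cdot 6 = 6 \cdot 6 = 36$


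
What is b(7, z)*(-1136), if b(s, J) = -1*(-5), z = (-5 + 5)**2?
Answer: -5680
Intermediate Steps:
z = 0 (z = 0**2 = 0)
b(s, J) = 5
b(7, z)*(-1136) = 5*(-1136) = -5680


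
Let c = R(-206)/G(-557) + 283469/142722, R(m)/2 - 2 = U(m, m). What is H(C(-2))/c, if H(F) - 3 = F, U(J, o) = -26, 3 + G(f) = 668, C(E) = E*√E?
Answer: 284730390/181656229 - 189820260*I*√2/181656229 ≈ 1.5674 - 1.4778*I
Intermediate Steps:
C(E) = E^(3/2)
G(f) = 665 (G(f) = -3 + 668 = 665)
R(m) = -48 (R(m) = 4 + 2*(-26) = 4 - 52 = -48)
H(F) = 3 + F
c = 181656229/94910130 (c = -48/665 + 283469/142722 = 181656229/94910130 ≈ 1.9140)
H(C(-2))/c = (3 + (-2)^(3/2))/(181656229/94910130) = (3 - 2*I*√2)*(94910130/181656229) = 284730390/181656229 - 189820260*I*√2/181656229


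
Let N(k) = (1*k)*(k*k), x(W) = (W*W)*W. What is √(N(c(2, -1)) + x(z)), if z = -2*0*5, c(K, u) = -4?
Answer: 8*I ≈ 8.0*I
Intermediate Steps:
z = 0 (z = 0*5 = 0)
x(W) = W³ (x(W) = W²*W = W³)
N(k) = k³ (N(k) = k*k² = k³)
√(N(c(2, -1)) + x(z)) = √((-4)³ + 0³) = √(-64 + 0) = √(-64) = 8*I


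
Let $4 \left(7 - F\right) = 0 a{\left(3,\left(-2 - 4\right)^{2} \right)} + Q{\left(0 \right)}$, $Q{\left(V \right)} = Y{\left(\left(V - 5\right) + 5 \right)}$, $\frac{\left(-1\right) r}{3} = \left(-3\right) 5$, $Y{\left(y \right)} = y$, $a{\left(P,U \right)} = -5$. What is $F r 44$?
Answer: $13860$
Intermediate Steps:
$r = 45$ ($r = - 3 \left(\left(-3\right) 5\right) = \left(-3\right) \left(-15\right) = 45$)
$Q{\left(V \right)} = V$ ($Q{\left(V \right)} = \left(V - 5\right) + 5 = \left(-5 + V\right) + 5 = V$)
$F = 7$ ($F = 7 - \frac{0 \left(-5\right) + 0}{4} = 7 - \frac{0 + 0}{4} = 7 - 0 = 7 + 0 = 7$)
$F r 44 = 7 \cdot 45 \cdot 44 = 315 \cdot 44 = 13860$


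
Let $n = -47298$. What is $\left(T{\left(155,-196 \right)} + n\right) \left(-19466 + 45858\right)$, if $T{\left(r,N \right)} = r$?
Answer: $-1244198056$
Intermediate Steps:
$\left(T{\left(155,-196 \right)} + n\right) \left(-19466 + 45858\right) = \left(155 - 47298\right) \left(-19466 + 45858\right) = \left(-47143\right) 26392 = -1244198056$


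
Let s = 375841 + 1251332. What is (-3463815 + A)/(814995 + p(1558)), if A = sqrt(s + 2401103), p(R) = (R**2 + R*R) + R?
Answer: -1154605/1890427 + 2*sqrt(1007069)/5671281 ≈ -0.61041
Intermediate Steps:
s = 1627173
p(R) = R + 2*R**2 (p(R) = (R**2 + R**2) + R = 2*R**2 + R = R + 2*R**2)
A = 2*sqrt(1007069) (A = sqrt(1627173 + 2401103) = sqrt(4028276) = 2*sqrt(1007069) ≈ 2007.1)
(-3463815 + A)/(814995 + p(1558)) = (-3463815 + 2*sqrt(1007069))/(814995 + 1558*(1 + 2*1558)) = (-3463815 + 2*sqrt(1007069))/(814995 + 1558*(1 + 3116)) = (-3463815 + 2*sqrt(1007069))/(814995 + 1558*3117) = (-3463815 + 2*sqrt(1007069))/(814995 + 4856286) = (-3463815 + 2*sqrt(1007069))/5671281 = (-3463815 + 2*sqrt(1007069))*(1/5671281) = -1154605/1890427 + 2*sqrt(1007069)/5671281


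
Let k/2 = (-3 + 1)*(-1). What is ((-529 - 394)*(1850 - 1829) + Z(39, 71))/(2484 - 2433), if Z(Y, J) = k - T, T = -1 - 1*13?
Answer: -6455/17 ≈ -379.71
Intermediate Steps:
T = -14 (T = -1 - 13 = -14)
k = 4 (k = 2*((-3 + 1)*(-1)) = 2*(-2*(-1)) = 2*2 = 4)
Z(Y, J) = 18 (Z(Y, J) = 4 - 1*(-14) = 4 + 14 = 18)
((-529 - 394)*(1850 - 1829) + Z(39, 71))/(2484 - 2433) = ((-529 - 394)*(1850 - 1829) + 18)/(2484 - 2433) = (-923*21 + 18)/51 = (-19383 + 18)*(1/51) = -19365*1/51 = -6455/17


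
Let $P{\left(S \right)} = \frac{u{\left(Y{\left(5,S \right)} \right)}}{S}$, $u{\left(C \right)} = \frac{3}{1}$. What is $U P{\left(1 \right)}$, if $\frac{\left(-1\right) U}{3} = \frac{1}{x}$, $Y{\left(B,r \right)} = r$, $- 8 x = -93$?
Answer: $- \frac{24}{31} \approx -0.77419$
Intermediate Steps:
$x = \frac{93}{8}$ ($x = \left(- \frac{1}{8}\right) \left(-93\right) = \frac{93}{8} \approx 11.625$)
$u{\left(C \right)} = 3$ ($u{\left(C \right)} = 3 \cdot 1 = 3$)
$U = - \frac{8}{31}$ ($U = - \frac{3}{\frac{93}{8}} = \left(-3\right) \frac{8}{93} = - \frac{8}{31} \approx -0.25806$)
$P{\left(S \right)} = \frac{3}{S}$
$U P{\left(1 \right)} = - \frac{8 \cdot \frac{3}{1}}{31} = - \frac{8 \cdot 3 \cdot 1}{31} = \left(- \frac{8}{31}\right) 3 = - \frac{24}{31}$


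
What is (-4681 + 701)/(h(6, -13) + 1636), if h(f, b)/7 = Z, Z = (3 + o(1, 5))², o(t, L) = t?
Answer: -995/437 ≈ -2.2769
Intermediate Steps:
Z = 16 (Z = (3 + 1)² = 4² = 16)
h(f, b) = 112 (h(f, b) = 7*16 = 112)
(-4681 + 701)/(h(6, -13) + 1636) = (-4681 + 701)/(112 + 1636) = -3980/1748 = -3980*1/1748 = -995/437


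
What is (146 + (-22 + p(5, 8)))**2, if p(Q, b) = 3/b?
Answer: 990025/64 ≈ 15469.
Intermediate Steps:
(146 + (-22 + p(5, 8)))**2 = (146 + (-22 + 3/8))**2 = (146 - 173/8)**2 = (995/8)**2 = 990025/64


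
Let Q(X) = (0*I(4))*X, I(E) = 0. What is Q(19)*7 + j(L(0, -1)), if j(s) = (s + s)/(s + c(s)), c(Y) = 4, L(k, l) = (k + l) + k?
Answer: -2/3 ≈ -0.66667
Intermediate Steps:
L(k, l) = l + 2*k
j(s) = 2*s/(4 + s) (j(s) = (s + s)/(s + 4) = (2*s)/(4 + s) = 2*s/(4 + s))
Q(X) = 0 (Q(X) = (0*0)*X = 0*X = 0)
Q(19)*7 + j(L(0, -1)) = 0*7 + 2*(-1 + 2*0)/(4 + (-1 + 2*0)) = 0 + 2*(-1 + 0)/(4 + (-1 + 0)) = 0 + 2*(-1)/(4 - 1) = 0 + 2*(-1)/3 = 0 + 2*(-1)*(1/3) = 0 - 2/3 = -2/3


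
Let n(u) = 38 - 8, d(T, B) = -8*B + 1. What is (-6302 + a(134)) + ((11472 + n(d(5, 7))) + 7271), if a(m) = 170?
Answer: 12641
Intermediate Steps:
d(T, B) = 1 - 8*B
n(u) = 30
(-6302 + a(134)) + ((11472 + n(d(5, 7))) + 7271) = (-6302 + 170) + ((11472 + 30) + 7271) = -6132 + (11502 + 7271) = -6132 + 18773 = 12641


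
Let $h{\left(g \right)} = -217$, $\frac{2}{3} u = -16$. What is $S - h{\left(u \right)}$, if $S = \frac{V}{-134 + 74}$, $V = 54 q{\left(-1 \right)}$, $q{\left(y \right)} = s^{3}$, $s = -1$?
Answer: $\frac{2179}{10} \approx 217.9$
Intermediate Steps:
$u = -24$ ($u = \frac{3}{2} \left(-16\right) = -24$)
$q{\left(y \right)} = -1$ ($q{\left(y \right)} = \left(-1\right)^{3} = -1$)
$V = -54$ ($V = 54 \left(-1\right) = -54$)
$S = \frac{9}{10}$ ($S = - \frac{54}{-134 + 74} = - \frac{54}{-60} = \left(-54\right) \left(- \frac{1}{60}\right) = \frac{9}{10} \approx 0.9$)
$S - h{\left(u \right)} = \frac{9}{10} - -217 = \frac{9}{10} + 217 = \frac{2179}{10}$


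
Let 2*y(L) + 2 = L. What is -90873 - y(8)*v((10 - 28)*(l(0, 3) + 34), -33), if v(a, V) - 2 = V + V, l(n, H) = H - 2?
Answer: -90681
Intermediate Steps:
y(L) = -1 + L/2
l(n, H) = -2 + H
v(a, V) = 2 + 2*V (v(a, V) = 2 + (V + V) = 2 + 2*V)
-90873 - y(8)*v((10 - 28)*(l(0, 3) + 34), -33) = -90873 - (-1 + (½)*8)*(2 + 2*(-33)) = -90873 - (-1 + 4)*(2 - 66) = -90873 - 3*(-64) = -90873 - 1*(-192) = -90873 + 192 = -90681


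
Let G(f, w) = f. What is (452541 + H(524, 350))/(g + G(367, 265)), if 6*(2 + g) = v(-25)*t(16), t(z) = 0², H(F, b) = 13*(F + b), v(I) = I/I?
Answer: 463903/365 ≈ 1271.0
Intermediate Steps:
v(I) = 1
H(F, b) = 13*F + 13*b
t(z) = 0
g = -2 (g = -2 + (1*0)/6 = -2 + (⅙)*0 = -2 + 0 = -2)
(452541 + H(524, 350))/(g + G(367, 265)) = (452541 + (13*524 + 13*350))/(-2 + 367) = (452541 + (6812 + 4550))/365 = (452541 + 11362)*(1/365) = 463903*(1/365) = 463903/365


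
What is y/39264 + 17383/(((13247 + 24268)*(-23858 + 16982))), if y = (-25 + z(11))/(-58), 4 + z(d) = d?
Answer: -1455973249/24476657548320 ≈ -5.9484e-5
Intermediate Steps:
z(d) = -4 + d
y = 9/29 (y = (-25 + (-4 + 11))/(-58) = (-25 + 7)*(-1/58) = -18*(-1/58) = 9/29 ≈ 0.31034)
y/39264 + 17383/(((13247 + 24268)*(-23858 + 16982))) = (9/29)/39264 + 17383/(((13247 + 24268)*(-23858 + 16982))) = (9/29)*(1/39264) + 17383/((37515*(-6876))) = 3/379552 + 17383/(-257953140) = 3/379552 + 17383*(-1/257953140) = 3/379552 - 17383/257953140 = -1455973249/24476657548320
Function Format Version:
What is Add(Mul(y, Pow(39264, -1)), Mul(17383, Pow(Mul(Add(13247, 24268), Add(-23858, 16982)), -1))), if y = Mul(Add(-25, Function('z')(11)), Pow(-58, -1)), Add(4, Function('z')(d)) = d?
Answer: Rational(-1455973249, 24476657548320) ≈ -5.9484e-5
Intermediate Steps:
Function('z')(d) = Add(-4, d)
y = Rational(9, 29) (y = Mul(Add(-25, Add(-4, 11)), Pow(-58, -1)) = Mul(Add(-25, 7), Rational(-1, 58)) = Mul(-18, Rational(-1, 58)) = Rational(9, 29) ≈ 0.31034)
Add(Mul(y, Pow(39264, -1)), Mul(17383, Pow(Mul(Add(13247, 24268), Add(-23858, 16982)), -1))) = Add(Mul(Rational(9, 29), Pow(39264, -1)), Mul(17383, Pow(Mul(Add(13247, 24268), Add(-23858, 16982)), -1))) = Add(Mul(Rational(9, 29), Rational(1, 39264)), Mul(17383, Pow(Mul(37515, -6876), -1))) = Add(Rational(3, 379552), Mul(17383, Pow(-257953140, -1))) = Add(Rational(3, 379552), Mul(17383, Rational(-1, 257953140))) = Add(Rational(3, 379552), Rational(-17383, 257953140)) = Rational(-1455973249, 24476657548320)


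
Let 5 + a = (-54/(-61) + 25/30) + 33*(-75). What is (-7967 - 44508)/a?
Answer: 19205850/907051 ≈ 21.174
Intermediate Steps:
a = -907051/366 (a = -5 + ((-54/(-61) + 25/30) + 33*(-75)) = -5 + ((-54*(-1/61) + 25*(1/30)) - 2475) = -5 + ((54/61 + 5/6) - 2475) = -5 + (629/366 - 2475) = -5 - 905221/366 = -907051/366 ≈ -2478.3)
(-7967 - 44508)/a = (-7967 - 44508)/(-907051/366) = -52475*(-366/907051) = 19205850/907051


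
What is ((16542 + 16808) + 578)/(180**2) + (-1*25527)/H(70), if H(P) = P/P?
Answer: -103380109/4050 ≈ -25526.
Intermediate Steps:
H(P) = 1
((16542 + 16808) + 578)/(180**2) + (-1*25527)/H(70) = ((16542 + 16808) + 578)/(180**2) - 1*25527/1 = (33350 + 578)/32400 - 25527*1 = 33928*(1/32400) - 25527 = 4241/4050 - 25527 = -103380109/4050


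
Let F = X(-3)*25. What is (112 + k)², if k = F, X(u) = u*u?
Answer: 113569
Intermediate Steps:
X(u) = u²
F = 225 (F = (-3)²*25 = 9*25 = 225)
k = 225
(112 + k)² = (112 + 225)² = 337² = 113569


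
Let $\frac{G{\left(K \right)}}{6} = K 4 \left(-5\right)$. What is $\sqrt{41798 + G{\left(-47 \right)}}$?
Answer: $\sqrt{47438} \approx 217.8$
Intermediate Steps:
$G{\left(K \right)} = - 120 K$ ($G{\left(K \right)} = 6 K 4 \left(-5\right) = 6 \cdot 4 K \left(-5\right) = 6 \left(- 20 K\right) = - 120 K$)
$\sqrt{41798 + G{\left(-47 \right)}} = \sqrt{41798 - -5640} = \sqrt{41798 + 5640} = \sqrt{47438}$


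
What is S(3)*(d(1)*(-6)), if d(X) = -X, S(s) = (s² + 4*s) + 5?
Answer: 156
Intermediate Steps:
S(s) = 5 + s² + 4*s
S(3)*(d(1)*(-6)) = (5 + 3² + 4*3)*(-1*1*(-6)) = (5 + 9 + 12)*(-1*(-6)) = 26*6 = 156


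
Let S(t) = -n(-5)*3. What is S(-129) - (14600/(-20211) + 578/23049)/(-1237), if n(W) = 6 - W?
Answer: -6338838591587/192082736781 ≈ -33.001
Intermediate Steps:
S(t) = -33 (S(t) = -(6 - 1*(-5))*3 = -(6 + 5)*3 = -11*3 = -1*33 = -33)
S(-129) - (14600/(-20211) + 578/23049)/(-1237) = -33 - (14600/(-20211) + 578/23049)/(-1237) = -33 - (14600*(-1/20211) + 578*(1/23049))*(-1)/1237 = -33 - (-14600/20211 + 578/23049)*(-1)/1237 = -33 - (-108277814)*(-1)/(155281113*1237) = -33 - 1*108277814/192082736781 = -33 - 108277814/192082736781 = -6338838591587/192082736781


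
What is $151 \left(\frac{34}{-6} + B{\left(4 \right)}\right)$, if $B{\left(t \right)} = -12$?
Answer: $- \frac{8003}{3} \approx -2667.7$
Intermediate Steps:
$151 \left(\frac{34}{-6} + B{\left(4 \right)}\right) = 151 \left(\frac{34}{-6} - 12\right) = 151 \left(34 \left(- \frac{1}{6}\right) - 12\right) = 151 \left(- \frac{17}{3} - 12\right) = 151 \left(- \frac{53}{3}\right) = - \frac{8003}{3}$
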